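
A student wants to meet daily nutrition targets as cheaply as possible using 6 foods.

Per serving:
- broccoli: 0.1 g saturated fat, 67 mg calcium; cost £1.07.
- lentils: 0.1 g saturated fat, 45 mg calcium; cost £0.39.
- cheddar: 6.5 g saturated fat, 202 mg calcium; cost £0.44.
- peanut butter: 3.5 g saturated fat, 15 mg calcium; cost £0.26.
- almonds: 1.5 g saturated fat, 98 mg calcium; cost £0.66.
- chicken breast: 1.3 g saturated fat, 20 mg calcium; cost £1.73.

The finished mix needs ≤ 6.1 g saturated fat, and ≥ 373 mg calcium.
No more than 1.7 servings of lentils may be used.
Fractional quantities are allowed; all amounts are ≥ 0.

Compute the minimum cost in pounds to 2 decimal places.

£2.28

Treat it as an LP. Let x1 = servings of broccoli, x2 = servings of lentils, x3 = servings of cheddar, x4 = servings of peanut butter, x5 = servings of almonds, x6 = servings of chicken breast.
Minimise 1.07x1 + 0.39x2 + 0.44x3 + 0.26x4 + 0.66x5 + 1.73x6 s.t.:
  0.1x1 + 0.1x2 + 6.5x3 + 3.5x4 + 1.5x5 + 1.3x6 ≤ 6.1   (saturated fat)
  67x1 + 45x2 + 202x3 + 15x4 + 98x5 + 20x6 ≥ 373   (calcium)
  x2 ≤ 1.7
  x1, x2, x3, x4, x5, x6 ≥ 0.
The optimal basis is {lentils, cheddar, almonds}; broccoli, peanut butter, chicken breast drop out. Binding constraints: saturated fat, calcium, the lentils cap.
Solving gives x2 = 1.7, x3 = 0.4084, x5 = 2.184.
Objective = 0.39·1.7 + 0.44·0.4084 + 0.66·2.184 = 2.2841.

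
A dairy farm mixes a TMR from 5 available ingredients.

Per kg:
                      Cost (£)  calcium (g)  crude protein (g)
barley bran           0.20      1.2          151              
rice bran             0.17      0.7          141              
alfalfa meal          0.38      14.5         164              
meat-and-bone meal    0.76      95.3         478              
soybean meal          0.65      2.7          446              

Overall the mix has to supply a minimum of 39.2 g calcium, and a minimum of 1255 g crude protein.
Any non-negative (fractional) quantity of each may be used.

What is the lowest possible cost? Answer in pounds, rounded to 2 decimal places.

£1.58

Let x1 = kg of barley bran, x2 = kg of rice bran, x3 = kg of alfalfa meal, x4 = kg of meat-and-bone meal, x5 = kg of soybean meal.
Minimize 0.2x1 + 0.17x2 + 0.38x3 + 0.76x4 + 0.65x5 with:
  1.2x1 + 0.7x2 + 14.5x3 + 95.3x4 + 2.7x5 ≥ 39.2   (calcium)
  151x1 + 141x2 + 164x3 + 478x4 + 446x5 ≥ 1255   (crude protein)
  x1, x2, x3, x4, x5 ≥ 0.
The minimum-cost mix takes nothing from barley bran, alfalfa meal, soybean meal — only rice bran, meat-and-bone meal. The calcium and crude protein requirements are met with equality.
So rice bran = 7.698 kg, meat-and-bone meal = 0.3548 kg.
Hence cost = 0.17·7.698 + 0.76·0.3548 = £1.5783.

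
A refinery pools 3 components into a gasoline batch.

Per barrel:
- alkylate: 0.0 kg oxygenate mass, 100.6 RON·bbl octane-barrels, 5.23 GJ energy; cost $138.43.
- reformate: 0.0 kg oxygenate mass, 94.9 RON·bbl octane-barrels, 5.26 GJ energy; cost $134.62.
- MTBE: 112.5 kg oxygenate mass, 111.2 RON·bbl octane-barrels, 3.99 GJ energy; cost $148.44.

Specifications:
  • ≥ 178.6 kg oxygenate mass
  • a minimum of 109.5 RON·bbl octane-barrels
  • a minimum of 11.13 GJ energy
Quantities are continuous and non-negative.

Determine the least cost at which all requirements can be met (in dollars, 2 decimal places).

Let x1 = barrels of alkylate, x2 = barrels of reformate, x3 = barrels of MTBE.
min 138.43x1 + 134.62x2 + 148.44x3 with:
  112.5x3 ≥ 178.6   (oxygenate mass)
  100.6x1 + 94.9x2 + 111.2x3 ≥ 109.5   (octane-barrels)
  5.23x1 + 5.26x2 + 3.99x3 ≥ 11.13   (energy)
  x1, x2, x3 ≥ 0.
The minimum-cost mix takes nothing from alkylate — only reformate, MTBE. The oxygenate mass and energy requirements are met with equality.
So reformate = 0.911721 barrels, MTBE = 1.58756 barrels.
Cost = 134.62·0.911721 + 148.44·1.58756 = 358.3933.

$358.39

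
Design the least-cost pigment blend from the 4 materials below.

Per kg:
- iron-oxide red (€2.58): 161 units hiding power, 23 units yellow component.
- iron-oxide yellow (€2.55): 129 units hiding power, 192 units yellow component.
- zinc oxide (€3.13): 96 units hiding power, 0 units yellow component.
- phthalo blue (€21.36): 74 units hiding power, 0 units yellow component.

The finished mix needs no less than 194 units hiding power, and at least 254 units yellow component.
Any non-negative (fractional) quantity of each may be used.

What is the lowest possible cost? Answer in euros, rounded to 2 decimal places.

Let x1 = kg of iron-oxide red, x2 = kg of iron-oxide yellow, x3 = kg of zinc oxide, x4 = kg of phthalo blue.
min 2.58x1 + 2.55x2 + 3.13x3 + 21.36x4 with:
  161x1 + 129x2 + 96x3 + 74x4 ≥ 194   (hiding power)
  23x1 + 192x2 ≥ 254   (yellow component)
  x1, x2, x3, x4 ≥ 0.
At the optimum only iron-oxide red, iron-oxide yellow are positive (zinc oxide, phthalo blue = 0). The hiding power and yellow component requirements are met with equality.
So iron-oxide red = 0.1604 kg, iron-oxide yellow = 1.304 kg.
Cost = 2.58·0.1604 + 2.55·1.304 = 3.7390.

€3.74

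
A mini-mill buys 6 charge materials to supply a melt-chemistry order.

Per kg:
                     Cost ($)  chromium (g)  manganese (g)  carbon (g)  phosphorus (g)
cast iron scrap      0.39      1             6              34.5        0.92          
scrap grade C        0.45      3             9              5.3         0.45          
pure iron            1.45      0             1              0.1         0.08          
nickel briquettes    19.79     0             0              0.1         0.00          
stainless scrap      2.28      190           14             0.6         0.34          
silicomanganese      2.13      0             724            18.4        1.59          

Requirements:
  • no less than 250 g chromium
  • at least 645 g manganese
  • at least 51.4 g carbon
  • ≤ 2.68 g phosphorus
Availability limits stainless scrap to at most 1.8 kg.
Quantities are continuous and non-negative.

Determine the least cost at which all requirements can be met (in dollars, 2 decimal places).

Let x1 = kg of cast iron scrap, x2 = kg of scrap grade C, x3 = kg of pure iron, x4 = kg of nickel briquettes, x5 = kg of stainless scrap, x6 = kg of silicomanganese.
Minimise 0.39x1 + 0.45x2 + 1.45x3 + 19.79x4 + 2.28x5 + 2.13x6 subject to:
  1x1 + 3x2 + 190x5 ≥ 250   (chromium)
  6x1 + 9x2 + 1x3 + 14x5 + 724x6 ≥ 645   (manganese)
  34.5x1 + 5.3x2 + 0.1x3 + 0.1x4 + 0.6x5 + 18.4x6 ≥ 51.4   (carbon)
  0.92x1 + 0.45x2 + 0.08x3 + 0.34x5 + 1.59x6 ≤ 2.68   (phosphorus)
  x5 ≤ 1.8
  x1, x2, x3, x4, x5, x6 ≥ 0.
At the optimum only cast iron scrap, nickel briquettes, stainless scrap, silicomanganese are positive (scrap grade C, pure iron = 0). Binding constraints: chromium, manganese, carbon, phosphorus.
So cast iron scrap = 0.946294 kg, nickel briquettes = 21.8479 kg, stainless scrap = 1.31081 kg, silicomanganese = 0.857695 kg.
Objective = 0.39·0.946294 + 19.79·21.8479 + 2.28·1.31081 + 2.13·0.857695 = 437.5545.

$437.55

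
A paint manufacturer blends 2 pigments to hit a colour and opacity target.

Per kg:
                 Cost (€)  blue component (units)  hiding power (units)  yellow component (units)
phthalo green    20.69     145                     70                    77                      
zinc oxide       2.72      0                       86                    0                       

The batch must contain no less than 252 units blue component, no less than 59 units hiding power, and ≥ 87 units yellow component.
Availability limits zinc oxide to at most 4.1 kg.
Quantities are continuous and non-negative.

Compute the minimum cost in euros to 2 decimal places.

This is a linear program. Let x1 = kg of phthalo green, x2 = kg of zinc oxide.
Minimise 20.69x1 + 2.72x2 subject to:
  145x1 ≥ 252   (blue component)
  70x1 + 86x2 ≥ 59   (hiding power)
  77x1 ≥ 87   (yellow component)
  x2 ≤ 4.1
  x1, x2 ≥ 0.
The minimum-cost mix takes nothing from zinc oxide — only phthalo green. There the blue component constraint is tight.
Optimal quantities: phthalo green = 1.738 kg.
Objective = 20.69·1.738 = 35.9592.

€35.96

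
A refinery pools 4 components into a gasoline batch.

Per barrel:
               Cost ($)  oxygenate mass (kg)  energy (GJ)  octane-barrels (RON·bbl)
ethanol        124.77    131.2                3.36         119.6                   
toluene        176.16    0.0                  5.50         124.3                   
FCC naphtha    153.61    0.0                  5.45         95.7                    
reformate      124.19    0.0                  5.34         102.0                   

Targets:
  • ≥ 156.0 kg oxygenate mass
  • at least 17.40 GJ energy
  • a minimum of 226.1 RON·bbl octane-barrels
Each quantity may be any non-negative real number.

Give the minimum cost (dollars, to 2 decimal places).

Let x1 = barrels of ethanol, x2 = barrels of toluene, x3 = barrels of FCC naphtha, x4 = barrels of reformate.
min 124.77x1 + 176.16x2 + 153.61x3 + 124.19x4 subject to:
  131.2x1 ≥ 156   (oxygenate mass)
  3.36x1 + 5.5x2 + 5.45x3 + 5.34x4 ≥ 17.4   (energy)
  119.6x1 + 124.3x2 + 95.7x3 + 102x4 ≥ 226.1   (octane-barrels)
  x1, x2, x3, x4 ≥ 0.
The optimal basis is {ethanol, reformate}; toluene, FCC naphtha drop out. The oxygenate mass and energy requirements are met with equality.
So ethanol = 1.189 barrels, reformate = 2.5103 barrels.
Hence cost = 124.77·1.189 + 124.19·2.5103 = $460.1057.

$460.11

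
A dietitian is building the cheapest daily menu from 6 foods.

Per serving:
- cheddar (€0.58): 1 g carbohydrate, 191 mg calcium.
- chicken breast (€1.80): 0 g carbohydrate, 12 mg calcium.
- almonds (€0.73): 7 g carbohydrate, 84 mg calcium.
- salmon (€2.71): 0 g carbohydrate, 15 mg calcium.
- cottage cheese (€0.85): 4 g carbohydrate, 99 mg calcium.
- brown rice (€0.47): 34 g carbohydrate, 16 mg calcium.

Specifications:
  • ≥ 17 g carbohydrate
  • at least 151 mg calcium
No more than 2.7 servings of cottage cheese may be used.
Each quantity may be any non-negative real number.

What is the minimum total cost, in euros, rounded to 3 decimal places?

Set it up as a linear program. Let x1 = servings of cheddar, x2 = servings of chicken breast, x3 = servings of almonds, x4 = servings of salmon, x5 = servings of cottage cheese, x6 = servings of brown rice.
Minimize 0.58x1 + 1.8x2 + 0.73x3 + 2.71x4 + 0.85x5 + 0.47x6 with:
  1x1 + 7x3 + 4x5 + 34x6 ≥ 17   (carbohydrate)
  191x1 + 12x2 + 84x3 + 15x4 + 99x5 + 16x6 ≥ 151   (calcium)
  x5 ≤ 2.7
  x1, x2, x3, x4, x5, x6 ≥ 0.
The optimal basis is {cheddar, brown rice}; chicken breast, almonds, salmon, cottage cheese drop out. Binding constraints: carbohydrate and calcium.
Solving gives x1 = 0.7505, x6 = 0.4779.
Cost = 0.58·0.7505 + 0.47·0.4779 = 0.65990.

€0.660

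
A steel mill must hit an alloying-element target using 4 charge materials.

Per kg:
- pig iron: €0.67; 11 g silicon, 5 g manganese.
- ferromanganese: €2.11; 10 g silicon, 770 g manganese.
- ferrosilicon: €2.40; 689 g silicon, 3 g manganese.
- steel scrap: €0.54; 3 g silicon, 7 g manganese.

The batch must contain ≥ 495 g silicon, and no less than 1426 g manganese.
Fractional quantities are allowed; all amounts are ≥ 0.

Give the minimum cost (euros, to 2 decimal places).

Set it up as a linear program. Let x1 = kg of pig iron, x2 = kg of ferromanganese, x3 = kg of ferrosilicon, x4 = kg of steel scrap.
Minimise 0.67x1 + 2.11x2 + 2.4x3 + 0.54x4 s.t.:
  11x1 + 10x2 + 689x3 + 3x4 ≥ 495   (silicon)
  5x1 + 770x2 + 3x3 + 7x4 ≥ 1426   (manganese)
  x1, x2, x3, x4 ≥ 0.
The optimal basis is {ferromanganese, ferrosilicon}; pig iron, steel scrap drop out. The silicon and manganese requirements are met with equality.
That vertex is x2 = 1.849, x3 = 0.6916.
Objective = 2.11·1.849 + 2.4·0.6916 = 5.5612.

€5.56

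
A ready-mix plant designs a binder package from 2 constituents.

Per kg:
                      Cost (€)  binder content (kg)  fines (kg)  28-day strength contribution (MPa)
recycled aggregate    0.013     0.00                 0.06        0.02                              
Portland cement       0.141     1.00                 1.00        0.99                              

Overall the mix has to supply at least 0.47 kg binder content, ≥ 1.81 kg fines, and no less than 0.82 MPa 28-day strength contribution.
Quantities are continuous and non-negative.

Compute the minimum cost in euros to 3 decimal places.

This is a linear program. Let x1 = kg of recycled aggregate, x2 = kg of Portland cement.
Minimize 0.013x1 + 0.141x2 with:
  1x2 ≥ 0.47   (binder content)
  0.06x1 + 1x2 ≥ 1.81   (fines)
  0.02x1 + 0.99x2 ≥ 0.82   (28-day strength contribution)
  x1, x2 ≥ 0.
The minimum-cost mix takes nothing from recycled aggregate — only Portland cement. The fines requirement is met with equality.
So Portland cement = 1.81 kg.
Cost = 0.141·1.81 = 0.25521.

€0.255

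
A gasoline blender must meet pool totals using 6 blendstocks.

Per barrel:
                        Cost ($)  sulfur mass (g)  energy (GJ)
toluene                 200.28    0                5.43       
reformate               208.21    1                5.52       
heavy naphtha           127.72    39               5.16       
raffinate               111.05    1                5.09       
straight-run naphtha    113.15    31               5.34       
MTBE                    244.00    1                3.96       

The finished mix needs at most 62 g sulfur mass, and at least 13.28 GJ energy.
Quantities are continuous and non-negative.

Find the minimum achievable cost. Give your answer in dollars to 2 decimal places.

$283.08

Let x1 = barrels of toluene, x2 = barrels of reformate, x3 = barrels of heavy naphtha, x4 = barrels of raffinate, x5 = barrels of straight-run naphtha, x6 = barrels of MTBE.
Minimise 200.28x1 + 208.21x2 + 127.72x3 + 111.05x4 + 113.15x5 + 244x6 subject to:
  1x2 + 39x3 + 1x4 + 31x5 + 1x6 ≤ 62   (sulfur mass)
  5.43x1 + 5.52x2 + 5.16x3 + 5.09x4 + 5.34x5 + 3.96x6 ≥ 13.28   (energy)
  x1, x2, x3, x4, x5, x6 ≥ 0.
The minimum-cost mix takes nothing from toluene, reformate, heavy naphtha, MTBE — only raffinate, straight-run naphtha. The sulfur mass and energy requirements are met with equality.
That vertex is x4 = 0.5287, x5 = 1.9829.
Objective = 111.05·0.5287 + 113.15·1.9829 = 283.0773.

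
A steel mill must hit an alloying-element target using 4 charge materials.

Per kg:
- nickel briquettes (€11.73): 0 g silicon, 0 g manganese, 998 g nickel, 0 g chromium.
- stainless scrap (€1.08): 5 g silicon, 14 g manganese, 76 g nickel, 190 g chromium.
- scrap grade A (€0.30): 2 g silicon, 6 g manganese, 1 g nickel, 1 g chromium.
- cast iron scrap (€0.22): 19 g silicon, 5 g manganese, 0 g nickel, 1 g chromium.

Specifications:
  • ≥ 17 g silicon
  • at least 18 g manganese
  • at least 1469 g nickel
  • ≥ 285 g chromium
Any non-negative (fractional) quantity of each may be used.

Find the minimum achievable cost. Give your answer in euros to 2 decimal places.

€17.66

Treat it as an LP. Let x1 = kg of nickel briquettes, x2 = kg of stainless scrap, x3 = kg of scrap grade A, x4 = kg of cast iron scrap.
Minimize 11.73x1 + 1.08x2 + 0.3x3 + 0.22x4 s.t.:
  5x2 + 2x3 + 19x4 ≥ 17   (silicon)
  14x2 + 6x3 + 5x4 ≥ 18   (manganese)
  998x1 + 76x2 + 1x3 ≥ 1469   (nickel)
  190x2 + 1x3 + 1x4 ≥ 285   (chromium)
  x1, x2, x3, x4 ≥ 0.
At the optimum only nickel briquettes, stainless scrap, cast iron scrap are positive (scrap grade A = 0). There the silicon, nickel, chromium constraints are tight.
That vertex is x1 = 1.358, x2 = 1.497, x4 = 0.5007.
Objective = 11.73·1.358 + 1.08·1.497 + 0.22·0.5007 = 17.6563.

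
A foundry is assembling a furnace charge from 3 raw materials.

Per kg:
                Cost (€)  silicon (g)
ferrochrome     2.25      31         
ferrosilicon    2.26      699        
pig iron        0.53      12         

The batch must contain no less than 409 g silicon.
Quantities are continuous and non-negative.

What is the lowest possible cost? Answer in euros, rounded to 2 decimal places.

This is a linear program. Let x1 = kg of ferrochrome, x2 = kg of ferrosilicon, x3 = kg of pig iron.
min 2.25x1 + 2.26x2 + 0.53x3 subject to:
  31x1 + 699x2 + 12x3 ≥ 409   (silicon)
  x1, x2, x3 ≥ 0.
The optimal basis is {ferrosilicon}; ferrochrome, pig iron drop out. Binding constraint: silicon.
Solving gives x2 = 0.5851.
Total cost: 2.26·0.5851 = 1.3223.

€1.32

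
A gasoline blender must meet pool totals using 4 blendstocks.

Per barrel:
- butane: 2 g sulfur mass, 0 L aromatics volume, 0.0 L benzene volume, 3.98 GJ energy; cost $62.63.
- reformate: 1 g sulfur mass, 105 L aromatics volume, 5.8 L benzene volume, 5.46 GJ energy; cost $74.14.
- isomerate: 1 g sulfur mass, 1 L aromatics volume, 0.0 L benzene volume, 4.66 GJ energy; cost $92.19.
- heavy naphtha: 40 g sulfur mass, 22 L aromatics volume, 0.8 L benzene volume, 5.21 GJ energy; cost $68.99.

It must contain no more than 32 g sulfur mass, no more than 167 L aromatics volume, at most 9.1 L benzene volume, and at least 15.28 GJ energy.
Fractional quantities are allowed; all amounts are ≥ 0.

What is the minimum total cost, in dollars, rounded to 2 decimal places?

Let x1 = barrels of butane, x2 = barrels of reformate, x3 = barrels of isomerate, x4 = barrels of heavy naphtha.
Minimize 62.63x1 + 74.14x2 + 92.19x3 + 68.99x4 with:
  2x1 + 1x2 + 1x3 + 40x4 ≤ 32   (sulfur mass)
  105x2 + 1x3 + 22x4 ≤ 167   (aromatics volume)
  5.8x2 + 0.8x4 ≤ 9.1   (benzene volume)
  3.98x1 + 5.46x2 + 4.66x3 + 5.21x4 ≥ 15.28   (energy)
  x1, x2, x3, x4 ≥ 0.
The cheapest feasible vertex uses only butane, reformate, heavy naphtha; isomerate is not used. Binding constraints: sulfur mass, aromatics volume, energy.
So butane = 0.92398 barrels, reformate = 1.4401 barrels, heavy naphtha = 0.7178 barrels.
Hence cost = 62.63·0.92398 + 74.14·1.4401 + 68.99·0.7178 = $214.1589.

$214.16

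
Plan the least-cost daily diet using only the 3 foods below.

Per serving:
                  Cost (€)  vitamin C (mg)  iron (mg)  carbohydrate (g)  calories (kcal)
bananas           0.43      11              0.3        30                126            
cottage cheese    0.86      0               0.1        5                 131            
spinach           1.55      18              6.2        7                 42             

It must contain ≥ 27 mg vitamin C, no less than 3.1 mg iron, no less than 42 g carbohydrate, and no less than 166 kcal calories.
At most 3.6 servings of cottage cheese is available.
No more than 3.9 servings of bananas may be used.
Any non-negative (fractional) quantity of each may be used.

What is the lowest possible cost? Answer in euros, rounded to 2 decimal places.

€1.41

Let x1 = servings of bananas, x2 = servings of cottage cheese, x3 = servings of spinach.
min 0.43x1 + 0.86x2 + 1.55x3 with:
  11x1 + 18x3 ≥ 27   (vitamin C)
  0.3x1 + 0.1x2 + 6.2x3 ≥ 3.1   (iron)
  30x1 + 5x2 + 7x3 ≥ 42   (carbohydrate)
  126x1 + 131x2 + 42x3 ≥ 166   (calories)
  x2 ≤ 3.6
  x1 ≤ 3.9
  x1, x2, x3 ≥ 0.
At the optimum only bananas, spinach are positive (cottage cheese = 0). The vitamin C and iron requirements are met with equality.
Solving gives x1 = 1.777, x3 = 0.414.
Objective = 0.43·1.777 + 1.55·0.414 = 1.4058.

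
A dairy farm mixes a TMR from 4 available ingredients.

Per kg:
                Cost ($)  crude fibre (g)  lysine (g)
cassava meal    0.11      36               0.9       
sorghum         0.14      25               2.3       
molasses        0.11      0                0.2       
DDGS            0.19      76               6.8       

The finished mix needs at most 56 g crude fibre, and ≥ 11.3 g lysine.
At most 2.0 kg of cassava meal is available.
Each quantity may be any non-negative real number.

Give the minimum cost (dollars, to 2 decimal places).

Set it up as a linear program. Let x1 = kg of cassava meal, x2 = kg of sorghum, x3 = kg of molasses, x4 = kg of DDGS.
Minimize 0.11x1 + 0.14x2 + 0.11x3 + 0.19x4 s.t.:
  36x1 + 25x2 + 76x4 ≤ 56   (crude fibre)
  0.9x1 + 2.3x2 + 0.2x3 + 6.8x4 ≥ 11.3   (lysine)
  x1 ≤ 2
  x1, x2, x3, x4 ≥ 0.
At the optimum only molasses, DDGS are positive (cassava meal, sorghum = 0). There the crude fibre and lysine constraints are tight.
Optimal quantities: molasses = 31.45 kg, DDGS = 0.7368 kg.
Objective = 0.11·31.45 + 0.19·0.7368 = 3.5995.

$3.60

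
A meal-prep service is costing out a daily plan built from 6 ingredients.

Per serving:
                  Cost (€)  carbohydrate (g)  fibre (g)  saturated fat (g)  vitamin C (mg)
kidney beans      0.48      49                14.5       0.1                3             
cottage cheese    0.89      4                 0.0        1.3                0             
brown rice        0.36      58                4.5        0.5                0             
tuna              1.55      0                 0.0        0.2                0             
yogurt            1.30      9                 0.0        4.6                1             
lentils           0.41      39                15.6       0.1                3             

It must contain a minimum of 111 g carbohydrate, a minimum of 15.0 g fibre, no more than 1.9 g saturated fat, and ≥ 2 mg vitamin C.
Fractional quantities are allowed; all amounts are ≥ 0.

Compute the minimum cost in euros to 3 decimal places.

Let x1 = servings of kidney beans, x2 = servings of cottage cheese, x3 = servings of brown rice, x4 = servings of tuna, x5 = servings of yogurt, x6 = servings of lentils.
min 0.48x1 + 0.89x2 + 0.36x3 + 1.55x4 + 1.3x5 + 0.41x6 subject to:
  49x1 + 4x2 + 58x3 + 9x5 + 39x6 ≥ 111   (carbohydrate)
  14.5x1 + 4.5x3 + 15.6x6 ≥ 15   (fibre)
  0.1x1 + 1.3x2 + 0.5x3 + 0.2x4 + 4.6x5 + 0.1x6 ≤ 1.9   (saturated fat)
  3x1 + 1x5 + 3x6 ≥ 2   (vitamin C)
  x1, x2, x3, x4, x5, x6 ≥ 0.
The cheapest feasible vertex uses only brown rice, lentils; kidney beans, cottage cheese, tuna, yogurt are not used. The carbohydrate and vitamin C requirements are met with equality.
Solving gives x3 = 1.466, x6 = 0.6667.
Total cost: 0.36·1.466 + 0.41·0.6667 = 0.80111.

€0.801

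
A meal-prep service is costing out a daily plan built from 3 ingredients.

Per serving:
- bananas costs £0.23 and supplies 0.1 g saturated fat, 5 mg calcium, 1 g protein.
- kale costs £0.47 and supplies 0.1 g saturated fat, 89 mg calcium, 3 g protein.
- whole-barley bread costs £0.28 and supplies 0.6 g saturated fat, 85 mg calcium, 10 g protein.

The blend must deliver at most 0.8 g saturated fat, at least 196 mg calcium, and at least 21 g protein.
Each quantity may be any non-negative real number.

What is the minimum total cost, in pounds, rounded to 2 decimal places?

£2.81

Set it up as a linear program. Let x1 = servings of bananas, x2 = servings of kale, x3 = servings of whole-barley bread.
Minimize 0.23x1 + 0.47x2 + 0.28x3 s.t.:
  0.1x1 + 0.1x2 + 0.6x3 ≤ 0.8   (saturated fat)
  5x1 + 89x2 + 85x3 ≥ 196   (calcium)
  1x1 + 3x2 + 10x3 ≥ 21   (protein)
  x1, x2, x3 ≥ 0.
At the optimum only kale, whole-barley bread are positive (bananas = 0). The saturated fat and protein requirements are met with equality.
Solving gives x2 = 5.75, x3 = 0.375.
Cost = 0.47·5.75 + 0.28·0.375 = 2.8075.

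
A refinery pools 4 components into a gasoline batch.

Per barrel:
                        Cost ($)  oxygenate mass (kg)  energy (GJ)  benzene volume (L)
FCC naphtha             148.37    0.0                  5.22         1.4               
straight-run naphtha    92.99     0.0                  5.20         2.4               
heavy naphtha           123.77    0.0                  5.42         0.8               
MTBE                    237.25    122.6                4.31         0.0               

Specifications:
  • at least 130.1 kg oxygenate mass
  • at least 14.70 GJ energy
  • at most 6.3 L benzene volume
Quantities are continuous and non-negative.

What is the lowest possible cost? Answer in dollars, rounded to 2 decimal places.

Let x1 = barrels of FCC naphtha, x2 = barrels of straight-run naphtha, x3 = barrels of heavy naphtha, x4 = barrels of MTBE.
Minimize 148.37x1 + 92.99x2 + 123.77x3 + 237.25x4 with:
  122.6x4 ≥ 130.1   (oxygenate mass)
  5.22x1 + 5.2x2 + 5.42x3 + 4.31x4 ≥ 14.7   (energy)
  1.4x1 + 2.4x2 + 0.8x3 ≤ 6.3   (benzene volume)
  x1, x2, x3, x4 ≥ 0.
The cheapest feasible vertex uses only straight-run naphtha, MTBE; FCC naphtha, heavy naphtha are not used. Binding constraints: oxygenate mass and energy.
That vertex is x2 = 1.94737, x4 = 1.06117.
Cost = 92.99·1.94737 + 237.25·1.06117 = 432.8485.

$432.85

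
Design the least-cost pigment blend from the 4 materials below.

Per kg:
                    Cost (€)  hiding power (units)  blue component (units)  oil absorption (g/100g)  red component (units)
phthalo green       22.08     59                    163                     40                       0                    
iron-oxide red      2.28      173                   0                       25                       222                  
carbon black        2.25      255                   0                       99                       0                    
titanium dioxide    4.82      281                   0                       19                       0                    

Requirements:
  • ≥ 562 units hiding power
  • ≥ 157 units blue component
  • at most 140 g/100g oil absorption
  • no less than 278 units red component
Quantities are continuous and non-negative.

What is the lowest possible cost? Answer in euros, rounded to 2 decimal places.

€27.42

Let x1 = kg of phthalo green, x2 = kg of iron-oxide red, x3 = kg of carbon black, x4 = kg of titanium dioxide.
min 22.08x1 + 2.28x2 + 2.25x3 + 4.82x4 with:
  59x1 + 173x2 + 255x3 + 281x4 ≥ 562   (hiding power)
  163x1 ≥ 157   (blue component)
  40x1 + 25x2 + 99x3 + 19x4 ≤ 140   (oil absorption)
  222x2 ≥ 278   (red component)
  x1, x2, x3, x4 ≥ 0.
The optimal basis is {phthalo green, iron-oxide red, carbon black}; titanium dioxide drops out. The hiding power, blue component, oil absorption requirements are met with equality.
Optimal quantities: phthalo green = 0.9632 kg, iron-oxide red = 2.245 kg, carbon black = 0.4581 kg.
Hence cost = 22.08·0.9632 + 2.28·2.245 + 2.25·0.4581 = €27.4168.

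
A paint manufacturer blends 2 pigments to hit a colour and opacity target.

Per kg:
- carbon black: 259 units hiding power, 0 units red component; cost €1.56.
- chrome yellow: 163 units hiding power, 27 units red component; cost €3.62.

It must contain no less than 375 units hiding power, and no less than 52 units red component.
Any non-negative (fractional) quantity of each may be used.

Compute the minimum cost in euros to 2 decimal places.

Treat it as an LP. Let x1 = kg of carbon black, x2 = kg of chrome yellow.
Minimize 1.56x1 + 3.62x2 subject to:
  259x1 + 163x2 ≥ 375   (hiding power)
  27x2 ≥ 52   (red component)
  x1, x2 ≥ 0.
Both inputs are positive at the optimum. Binding constraints: hiding power and red component.
Solving gives x1 = 0.2358, x2 = 1.926.
Cost = 1.56·0.2358 + 3.62·1.926 = 7.3400.

€7.34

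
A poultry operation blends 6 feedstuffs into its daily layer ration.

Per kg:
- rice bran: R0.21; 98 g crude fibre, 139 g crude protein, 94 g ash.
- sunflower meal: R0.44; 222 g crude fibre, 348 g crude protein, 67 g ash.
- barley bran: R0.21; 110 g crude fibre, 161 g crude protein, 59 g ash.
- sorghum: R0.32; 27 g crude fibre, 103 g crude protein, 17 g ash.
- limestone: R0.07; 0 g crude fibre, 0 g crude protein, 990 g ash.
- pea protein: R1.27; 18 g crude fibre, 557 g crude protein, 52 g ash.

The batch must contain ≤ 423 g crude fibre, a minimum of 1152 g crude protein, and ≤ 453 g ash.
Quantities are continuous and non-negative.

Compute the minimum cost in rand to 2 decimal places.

This is a linear program. Let x1 = kg of rice bran, x2 = kg of sunflower meal, x3 = kg of barley bran, x4 = kg of sorghum, x5 = kg of limestone, x6 = kg of pea protein.
Minimise 0.21x1 + 0.44x2 + 0.21x3 + 0.32x4 + 0.07x5 + 1.27x6 subject to:
  98x1 + 222x2 + 110x3 + 27x4 + 18x6 ≤ 423   (crude fibre)
  139x1 + 348x2 + 161x3 + 103x4 + 557x6 ≥ 1152   (crude protein)
  94x1 + 67x2 + 59x3 + 17x4 + 990x5 + 52x6 ≤ 453   (ash)
  x1, x2, x3, x4, x5, x6 ≥ 0.
At the optimum only sunflower meal, pea protein are positive (rice bran, barley bran, sorghum, limestone = 0). Binding constraints: crude fibre and crude protein.
Solving gives x2 = 1.83, x6 = 0.9246.
Hence cost = 0.44·1.83 + 1.27·0.9246 = R1.9794.

R1.98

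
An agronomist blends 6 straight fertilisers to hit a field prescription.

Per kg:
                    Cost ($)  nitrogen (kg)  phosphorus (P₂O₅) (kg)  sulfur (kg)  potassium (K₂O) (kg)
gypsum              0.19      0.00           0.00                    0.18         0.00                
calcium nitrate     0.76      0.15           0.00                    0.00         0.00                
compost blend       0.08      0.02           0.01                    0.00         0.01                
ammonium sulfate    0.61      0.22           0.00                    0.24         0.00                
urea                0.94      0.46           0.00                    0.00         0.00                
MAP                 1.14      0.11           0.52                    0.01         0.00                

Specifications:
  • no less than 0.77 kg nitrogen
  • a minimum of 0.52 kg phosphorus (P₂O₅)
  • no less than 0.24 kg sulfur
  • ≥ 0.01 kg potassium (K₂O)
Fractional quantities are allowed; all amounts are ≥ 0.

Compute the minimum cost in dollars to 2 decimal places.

Treat it as an LP. Let x1 = kg of gypsum, x2 = kg of calcium nitrate, x3 = kg of compost blend, x4 = kg of ammonium sulfate, x5 = kg of urea, x6 = kg of MAP.
Minimize 0.19x1 + 0.76x2 + 0.08x3 + 0.61x4 + 0.94x5 + 1.14x6 s.t.:
  0.15x2 + 0.02x3 + 0.22x4 + 0.46x5 + 0.11x6 ≥ 0.77   (nitrogen)
  0.01x3 + 0.52x6 ≥ 0.52   (phosphorus (P₂O₅))
  0.18x1 + 0.24x4 + 0.01x6 ≥ 0.24   (sulfur)
  0.01x3 ≥ 0.01   (potassium (K₂O))
  x1, x2, x3, x4, x5, x6 ≥ 0.
The minimum-cost mix takes nothing from gypsum, calcium nitrate — only compost blend, ammonium sulfate, urea, MAP. There the nitrogen, phosphorus (P₂O₅), sulfur, potassium (K₂O) constraints are tight.
Solving gives x3 = 1, x4 = 0.9591, x5 = 0.9372, x6 = 0.9808.
Hence cost = 0.08·1 + 0.61·0.9591 + 0.94·0.9372 + 1.14·0.9808 = $2.6641.

$2.66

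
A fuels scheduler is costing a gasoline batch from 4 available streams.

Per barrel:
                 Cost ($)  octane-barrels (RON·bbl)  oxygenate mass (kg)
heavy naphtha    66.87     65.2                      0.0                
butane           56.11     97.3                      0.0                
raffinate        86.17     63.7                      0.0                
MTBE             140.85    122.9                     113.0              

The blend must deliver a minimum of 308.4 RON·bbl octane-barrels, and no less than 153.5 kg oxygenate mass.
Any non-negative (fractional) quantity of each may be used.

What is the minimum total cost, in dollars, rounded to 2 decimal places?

Let x1 = barrels of heavy naphtha, x2 = barrels of butane, x3 = barrels of raffinate, x4 = barrels of MTBE.
Minimize 66.87x1 + 56.11x2 + 86.17x3 + 140.85x4 with:
  65.2x1 + 97.3x2 + 63.7x3 + 122.9x4 ≥ 308.4   (octane-barrels)
  113x4 ≥ 153.5   (oxygenate mass)
  x1, x2, x3, x4 ≥ 0.
At the optimum only butane, MTBE are positive (heavy naphtha, raffinate = 0). The octane-barrels and oxygenate mass requirements are met with equality.
So butane = 1.4538 barrels, MTBE = 1.3584 barrels.
Hence cost = 56.11·1.4538 + 140.85·1.3584 = $272.9034.

$272.90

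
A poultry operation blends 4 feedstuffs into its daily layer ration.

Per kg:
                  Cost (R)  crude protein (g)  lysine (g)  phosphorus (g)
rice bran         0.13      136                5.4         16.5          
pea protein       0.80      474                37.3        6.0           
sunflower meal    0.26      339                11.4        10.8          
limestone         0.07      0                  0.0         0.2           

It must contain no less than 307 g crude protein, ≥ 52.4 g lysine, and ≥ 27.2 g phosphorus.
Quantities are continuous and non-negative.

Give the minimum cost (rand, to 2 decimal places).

This is a linear program. Let x1 = kg of rice bran, x2 = kg of pea protein, x3 = kg of sunflower meal, x4 = kg of limestone.
min 0.13x1 + 0.8x2 + 0.26x3 + 0.07x4 subject to:
  136x1 + 474x2 + 339x3 ≥ 307   (crude protein)
  5.4x1 + 37.3x2 + 11.4x3 ≥ 52.4   (lysine)
  16.5x1 + 6x2 + 10.8x3 + 0.2x4 ≥ 27.2   (phosphorus)
  x1, x2, x3, x4 ≥ 0.
The minimum-cost mix takes nothing from sunflower meal, limestone — only rice bran, pea protein. There the lysine and phosphorus constraints are tight.
Optimal quantities: rice bran = 1.201 kg, pea protein = 1.231 kg.
Objective = 0.13·1.201 + 0.8·1.231 = 1.1409.

R1.14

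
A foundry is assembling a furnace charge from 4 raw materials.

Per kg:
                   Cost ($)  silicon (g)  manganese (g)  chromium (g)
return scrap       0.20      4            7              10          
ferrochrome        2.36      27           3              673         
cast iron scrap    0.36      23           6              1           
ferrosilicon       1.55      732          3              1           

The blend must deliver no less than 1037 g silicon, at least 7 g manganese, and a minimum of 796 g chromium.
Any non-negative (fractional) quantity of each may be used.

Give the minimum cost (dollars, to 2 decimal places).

$4.91

Let x1 = kg of return scrap, x2 = kg of ferrochrome, x3 = kg of cast iron scrap, x4 = kg of ferrosilicon.
Minimize 0.2x1 + 2.36x2 + 0.36x3 + 1.55x4 subject to:
  4x1 + 27x2 + 23x3 + 732x4 ≥ 1037   (silicon)
  7x1 + 3x2 + 6x3 + 3x4 ≥ 7   (manganese)
  10x1 + 673x2 + 1x3 + 1x4 ≥ 796   (chromium)
  x1, x2, x3, x4 ≥ 0.
The minimum-cost mix takes nothing from return scrap, cast iron scrap — only ferrochrome, ferrosilicon. There the silicon and chromium constraints are tight.
Solving gives x2 = 1.1807, x4 = 1.3731.
Objective = 2.36·1.1807 + 1.55·1.3731 = 4.9148.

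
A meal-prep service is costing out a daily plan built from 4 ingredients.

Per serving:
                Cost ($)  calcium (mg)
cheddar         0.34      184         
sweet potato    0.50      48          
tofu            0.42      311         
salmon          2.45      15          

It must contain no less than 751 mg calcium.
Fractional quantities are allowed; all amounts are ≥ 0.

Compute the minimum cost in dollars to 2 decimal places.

$1.01

This is a linear program. Let x1 = servings of cheddar, x2 = servings of sweet potato, x3 = servings of tofu, x4 = servings of salmon.
Minimize 0.34x1 + 0.5x2 + 0.42x3 + 2.45x4 with:
  184x1 + 48x2 + 311x3 + 15x4 ≥ 751   (calcium)
  x1, x2, x3, x4 ≥ 0.
The minimum-cost mix takes nothing from cheddar, sweet potato, salmon — only tofu. The calcium requirement is met with equality.
That vertex is x3 = 2.415.
Hence cost = 0.42·2.415 = $1.0143.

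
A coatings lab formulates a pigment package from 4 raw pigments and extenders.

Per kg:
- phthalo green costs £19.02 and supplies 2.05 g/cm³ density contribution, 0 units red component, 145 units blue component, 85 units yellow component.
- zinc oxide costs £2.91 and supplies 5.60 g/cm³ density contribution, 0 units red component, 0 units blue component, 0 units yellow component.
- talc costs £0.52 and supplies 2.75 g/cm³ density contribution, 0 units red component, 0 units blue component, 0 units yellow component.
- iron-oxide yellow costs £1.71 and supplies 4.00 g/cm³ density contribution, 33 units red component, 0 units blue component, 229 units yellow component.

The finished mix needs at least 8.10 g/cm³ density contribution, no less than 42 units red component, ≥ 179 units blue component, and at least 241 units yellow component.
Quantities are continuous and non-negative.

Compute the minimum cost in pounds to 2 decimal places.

Treat it as an LP. Let x1 = kg of phthalo green, x2 = kg of zinc oxide, x3 = kg of talc, x4 = kg of iron-oxide yellow.
min 19.02x1 + 2.91x2 + 0.52x3 + 1.71x4 subject to:
  2.05x1 + 5.6x2 + 2.75x3 + 4x4 ≥ 8.1   (density contribution)
  33x4 ≥ 42   (red component)
  145x1 ≥ 179   (blue component)
  85x1 + 229x4 ≥ 241   (yellow component)
  x1, x2, x3, x4 ≥ 0.
At the optimum only phthalo green, talc, iron-oxide yellow are positive (zinc oxide = 0). Binding constraints: density contribution, red component, blue component.
So phthalo green = 1.2345 kg, talc = 0.17396 kg, iron-oxide yellow = 1.2727 kg.
Cost = 19.02·1.2345 + 0.52·0.17396 + 1.71·1.2727 = 25.7470.

£25.75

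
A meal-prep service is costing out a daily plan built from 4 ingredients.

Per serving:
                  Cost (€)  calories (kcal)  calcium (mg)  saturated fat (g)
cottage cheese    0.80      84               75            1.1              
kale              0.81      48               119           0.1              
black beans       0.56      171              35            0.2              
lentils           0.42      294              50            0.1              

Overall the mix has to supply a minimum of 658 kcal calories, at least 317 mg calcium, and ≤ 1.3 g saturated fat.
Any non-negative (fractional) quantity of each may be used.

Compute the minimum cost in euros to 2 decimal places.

Treat it as an LP. Let x1 = servings of cottage cheese, x2 = servings of kale, x3 = servings of black beans, x4 = servings of lentils.
Minimize 0.8x1 + 0.81x2 + 0.56x3 + 0.42x4 subject to:
  84x1 + 48x2 + 171x3 + 294x4 ≥ 658   (calories)
  75x1 + 119x2 + 35x3 + 50x4 ≥ 317   (calcium)
  1.1x1 + 0.1x2 + 0.2x3 + 0.1x4 ≤ 1.3   (saturated fat)
  x1, x2, x3, x4 ≥ 0.
The optimal basis is {kale, lentils}; cottage cheese, black beans drop out. There the calories and calcium constraints are tight.
That vertex is x2 = 1.85, x4 = 1.936.
Total cost: 0.81·1.85 + 0.42·1.936 = 2.3116.

€2.31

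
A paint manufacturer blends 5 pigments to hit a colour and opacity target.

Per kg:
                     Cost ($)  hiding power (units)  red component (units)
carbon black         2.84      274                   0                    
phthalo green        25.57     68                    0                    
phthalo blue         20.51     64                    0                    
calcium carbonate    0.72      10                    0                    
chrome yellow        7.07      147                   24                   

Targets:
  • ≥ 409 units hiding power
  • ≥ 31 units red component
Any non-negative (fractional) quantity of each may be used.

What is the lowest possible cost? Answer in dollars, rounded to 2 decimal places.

$11.40

Let x1 = kg of carbon black, x2 = kg of phthalo green, x3 = kg of phthalo blue, x4 = kg of calcium carbonate, x5 = kg of chrome yellow.
Minimise 2.84x1 + 25.57x2 + 20.51x3 + 0.72x4 + 7.07x5 subject to:
  274x1 + 68x2 + 64x3 + 10x4 + 147x5 ≥ 409   (hiding power)
  24x5 ≥ 31   (red component)
  x1, x2, x3, x4, x5 ≥ 0.
The minimum-cost mix takes nothing from phthalo green, phthalo blue, calcium carbonate — only carbon black, chrome yellow. There the hiding power and red component constraints are tight.
Solving gives x1 = 0.79973, x5 = 1.2917.
Cost = 2.84·0.79973 + 7.07·1.2917 = 11.4036.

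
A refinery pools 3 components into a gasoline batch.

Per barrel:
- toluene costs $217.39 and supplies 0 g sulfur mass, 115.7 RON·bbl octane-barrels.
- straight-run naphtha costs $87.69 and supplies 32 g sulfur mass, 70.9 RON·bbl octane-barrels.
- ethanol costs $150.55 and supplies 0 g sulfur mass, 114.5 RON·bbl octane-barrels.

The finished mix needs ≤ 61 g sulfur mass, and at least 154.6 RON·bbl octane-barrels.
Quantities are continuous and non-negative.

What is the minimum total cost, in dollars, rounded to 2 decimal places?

Set it up as a linear program. Let x1 = barrels of toluene, x2 = barrels of straight-run naphtha, x3 = barrels of ethanol.
Minimize 217.39x1 + 87.69x2 + 150.55x3 with:
  32x2 ≤ 61   (sulfur mass)
  115.7x1 + 70.9x2 + 114.5x3 ≥ 154.6   (octane-barrels)
  x1, x2, x3 ≥ 0.
The cheapest feasible vertex uses only straight-run naphtha, ethanol; toluene is not used. Binding constraints: sulfur mass and octane-barrels.
That vertex is x2 = 1.90625, x3 = 0.169842.
Hence cost = 87.69·1.90625 + 150.55·0.169842 = $192.7288.

$192.73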